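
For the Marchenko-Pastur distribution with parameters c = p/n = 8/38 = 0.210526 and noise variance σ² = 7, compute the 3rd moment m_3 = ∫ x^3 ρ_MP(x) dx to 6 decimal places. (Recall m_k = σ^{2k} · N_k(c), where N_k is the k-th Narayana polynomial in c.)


E[X³] = σ⁶ (1 + 3c + c²) (third MP moment). With σ² = 7 (so σ⁶ = 343) and c = 8/38 = 0.210526: E[X³] = 343 · (1 + 3·0.210526 + (0.210526)²) = 343 · 1.675900.

So E[X^3] = 574.833795.


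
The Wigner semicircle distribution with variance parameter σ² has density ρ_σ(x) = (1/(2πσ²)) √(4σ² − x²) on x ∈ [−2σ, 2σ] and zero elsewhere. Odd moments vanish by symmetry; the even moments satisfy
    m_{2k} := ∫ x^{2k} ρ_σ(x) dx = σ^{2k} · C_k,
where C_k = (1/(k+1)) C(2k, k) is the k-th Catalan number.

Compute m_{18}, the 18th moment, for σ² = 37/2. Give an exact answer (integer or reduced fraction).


By the scaled semicircle moment identity, m_{2k} = σ^{2k} · C_k with k = 9.
C_9 = (1/(k+1)) · C(2k, k) = (1/10) · C(18, 9) = (1/10) · 48620 = 4862.
σ^{2k} = (σ²)^k = (37/2)^9 = 129961739795077/512.

Therefore m_{18} = σ^{18} · C_9 = (129961739795077/512) · 4862 = 315936989441832187/256.


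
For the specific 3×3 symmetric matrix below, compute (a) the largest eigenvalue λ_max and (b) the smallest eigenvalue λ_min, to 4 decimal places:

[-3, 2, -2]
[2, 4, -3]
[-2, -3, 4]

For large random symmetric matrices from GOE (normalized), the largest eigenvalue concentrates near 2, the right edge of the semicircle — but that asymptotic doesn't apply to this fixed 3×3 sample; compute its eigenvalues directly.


Since M is real symmetric, all three eigenvalues are real; they are the roots of det(λI − M) = λ³ − (tr M) λ² + s λ − det M, where s is the sum of the principal 2×2 minors.
tr M = -3 + 4 + 4 = 5.
s = ((-3)·4 − 2²) + ((-3)·4 − (-2)²) + (4·4 − (-3)²) = -16 + (-16) + 7 = -25.
det M (expand along row 1) = (-3)·7 − 2·2 + (-2)·2 = -29.
Characteristic polynomial: λ³ − 5λ² − 25λ + 29 = 0.
Substitute λ = y + (tr M)/3 = y + 1.666667 to remove the quadratic term: y³ + p·y + q = 0 with p = s − (tr M)²/3 = -33.333333 and q = −2(tr M)³/27 + (tr M)·s/3 − det M = -21.925926.
Three real roots ⇒ use the trigonometric (Viète) form: r = 2√(−p/3) = 6.666667, φ = arccos(3q/(p·r)) = arccos(0.296000) = 1.270294 rad.
y_k = r·cos(φ/3 − 2πk/3) for k = 0, 1, 2 gives y = 6.077896, -0.666667, -5.411229.
λ_k = y_k + 1.666667 gives λ = 7.7446, 1.0000, -3.7446 (check: the sum is 5.0000 = tr M).

Hence λ_max = 7.7446 and λ_min = -3.7446.


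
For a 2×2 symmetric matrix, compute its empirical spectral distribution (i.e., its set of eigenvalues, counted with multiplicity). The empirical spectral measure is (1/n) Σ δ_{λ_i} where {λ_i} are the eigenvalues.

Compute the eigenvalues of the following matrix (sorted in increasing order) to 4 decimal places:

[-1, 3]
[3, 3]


Since M is real symmetric, both eigenvalues are real; they are the roots of det(λI − M) = λ² − (tr M) λ + det M.
tr M = -1 + 3 = 2.
det M = (-1)·3 − 3² = -3 − 9 = -12.
Characteristic polynomial: λ² − 2λ − 12 = 0.
Discriminant Δ = (tr M)² − 4·det M = 4 − (-48) = 52; √Δ = 7.211103.
λ = (tr M ± √Δ)/2 = (2 ± 7.211103)/2, giving (tr M − √Δ)/2 = -2.6056 and (tr M + √Δ)/2 = 4.6056.

Eigenvalues sorted in increasing order: [-2.6056, 4.6056].


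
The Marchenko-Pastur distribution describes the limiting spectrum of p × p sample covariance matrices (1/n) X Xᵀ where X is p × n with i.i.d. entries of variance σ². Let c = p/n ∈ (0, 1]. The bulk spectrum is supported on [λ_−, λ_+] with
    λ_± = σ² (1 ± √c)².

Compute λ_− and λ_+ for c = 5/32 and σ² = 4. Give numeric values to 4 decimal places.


c = 5/32 = 0.156250; √c = 0.395285.
λ_− = σ² (1 − √c)² = 4 · (1 − 0.395285)² = 4 · (0.604715)² = 1.462722.
λ_+ = σ² (1 + √c)² = 4 · (1 + 0.395285)² = 4 · (1.395285)² = 7.787278.

Rounded to 4 decimal places: λ_− ≈ 1.4627, λ_+ ≈ 7.7873.


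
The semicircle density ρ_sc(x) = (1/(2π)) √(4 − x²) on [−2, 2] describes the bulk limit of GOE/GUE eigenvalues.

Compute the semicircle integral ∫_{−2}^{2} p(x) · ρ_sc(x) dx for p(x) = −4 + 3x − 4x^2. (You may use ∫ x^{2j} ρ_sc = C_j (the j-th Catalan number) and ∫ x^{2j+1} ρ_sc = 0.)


Write p(x) = Σ a_i x^i, split into monomials and integrate each against ρ_sc separately.
Using ∫ x^{2j} ρ_sc = C_j = (1/(j+1)) C(2j, j) (Catalan numbers) and ∫ x^{2j+1} ρ_sc = 0 (odd monomials vanish by symmetry):
  i = 0 (even): a_0 · C_{0} = -4 · 1 = -4
  i = 1 (odd): ∫ x^1 ρ_sc = 0 (vanishes)
  i = 2 (even): a_2 · C_{1} = -4 · 1 = -4

Summing the contributions: ∫_{−2}^{2} p(x) ρ_sc(x) dx = (-4) + (-4) = -8.


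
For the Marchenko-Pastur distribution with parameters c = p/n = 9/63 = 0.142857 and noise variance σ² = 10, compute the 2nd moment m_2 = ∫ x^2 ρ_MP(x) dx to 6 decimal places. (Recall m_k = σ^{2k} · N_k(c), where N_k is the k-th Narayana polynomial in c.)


E[X²] = σ⁴ (1 + c) (second MP moment). With σ² = 10 (so σ⁴ = 100) and c = 9/63 = 0.142857: E[X²] = 100 · (1 + 0.142857) = 100 · 1.142857.

So E[X^2] = 114.285714.


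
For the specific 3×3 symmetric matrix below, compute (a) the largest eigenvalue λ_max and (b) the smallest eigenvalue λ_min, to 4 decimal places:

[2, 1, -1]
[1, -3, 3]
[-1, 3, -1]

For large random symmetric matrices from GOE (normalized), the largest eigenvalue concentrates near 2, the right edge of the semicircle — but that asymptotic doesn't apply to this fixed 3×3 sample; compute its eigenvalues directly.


Since M is real symmetric, all three eigenvalues are real; they are the roots of det(λI − M) = λ³ − (tr M) λ² + s λ − det M, where s is the sum of the principal 2×2 minors.
tr M = 2 + (-3) + (-1) = -2.
s = (2·(-3) − 1²) + (2·(-1) − (-1)²) + ((-3)·(-1) − 3²) = -7 + (-3) + (-6) = -16.
det M (expand along row 1) = 2·(-6) − 1·2 + (-1)·0 = -14.
Characteristic polynomial: λ³ + 2λ² − 16λ + 14 = 0.
Substitute λ = y + (tr M)/3 = y − 0.666667 to remove the quadratic term: y³ + p·y + q = 0 with p = s − (tr M)²/3 = -17.333333 and q = −2(tr M)³/27 + (tr M)·s/3 − det M = 25.259259.
Three real roots ⇒ use the trigonometric (Viète) form: r = 2√(−p/3) = 4.807402, φ = arccos(3q/(p·r)) = arccos(-0.909388) = 2.712607 rad.
y_k = r·cos(φ/3 − 2πk/3) for k = 0, 1, 2 gives y = 2.972477, 1.785859, -4.758335.
λ_k = y_k − 0.666667 gives λ = 2.3058, 1.1192, -5.4250 (check: the sum is -2.0000 = tr M).

Hence λ_max = 2.3058 and λ_min = -5.4250.


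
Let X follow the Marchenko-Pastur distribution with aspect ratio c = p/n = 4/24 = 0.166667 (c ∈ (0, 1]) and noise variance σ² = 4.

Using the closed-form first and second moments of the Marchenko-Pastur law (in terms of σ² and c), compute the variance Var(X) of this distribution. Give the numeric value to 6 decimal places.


Recall the MP moments m_1 = E[X] = σ² and m_2 = E[X²] = σ⁴ (1 + c).
m_1 = E[X] = σ² = 4, so m_1² = 16.
m_2 = E[X²] = σ⁴ (1 + c) = 16 · (1 + 0.166667) = 16 · 1.166667 = 18.666667.
(Note m_2 − m_1² simplifies to c · σ⁴ = 0.166667 · 16.)

Var(X) = m_2 − m_1² = 18.666667 − 16 = 2.666667.


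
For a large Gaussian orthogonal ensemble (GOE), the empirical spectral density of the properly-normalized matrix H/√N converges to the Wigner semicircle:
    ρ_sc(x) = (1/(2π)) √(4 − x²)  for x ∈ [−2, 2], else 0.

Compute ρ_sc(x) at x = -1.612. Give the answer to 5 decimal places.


ρ_sc(x) = (1/(2π)) √(4 − x²). With x = -1.612:
  4 − x² = 4 − (-1.612)² = 4 − 2.598544 = 1.401456.
  √(4 − x²) = 1.183831.
  1/(2π) = 0.159155.
  ρ_sc(-1.612) = 0.159155 · 1.183831 = 0.188413.

Rounded to 5 decimal places: ρ_sc(-1.612) ≈ 0.18841.


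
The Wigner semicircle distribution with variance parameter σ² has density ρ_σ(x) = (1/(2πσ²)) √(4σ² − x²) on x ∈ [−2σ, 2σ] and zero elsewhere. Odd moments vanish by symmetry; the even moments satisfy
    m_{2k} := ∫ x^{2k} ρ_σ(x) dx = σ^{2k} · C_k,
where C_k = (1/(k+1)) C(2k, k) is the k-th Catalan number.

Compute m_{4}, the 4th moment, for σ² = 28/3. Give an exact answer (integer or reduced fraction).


By the scaled semicircle moment identity, m_{2k} = σ^{2k} · C_k with k = 2.
C_2 = (1/(k+1)) · C(2k, k) = (1/3) · C(4, 2) = (1/3) · 6 = 2.
σ^{2k} = (σ²)^k = (28/3)^2 = 784/9.

Therefore m_{4} = σ^{4} · C_2 = (784/9) · 2 = 1568/9.


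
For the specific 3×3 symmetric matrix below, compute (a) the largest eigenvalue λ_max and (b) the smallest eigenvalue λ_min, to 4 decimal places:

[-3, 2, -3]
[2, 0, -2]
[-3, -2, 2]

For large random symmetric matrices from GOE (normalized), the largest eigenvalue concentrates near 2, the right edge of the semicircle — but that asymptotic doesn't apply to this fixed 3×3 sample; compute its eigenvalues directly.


Since M is real symmetric, all three eigenvalues are real; they are the roots of det(λI − M) = λ³ − (tr M) λ² + s λ − det M, where s is the sum of the principal 2×2 minors.
tr M = -3 + 0 + 2 = -1.
s = ((-3)·0 − 2²) + ((-3)·2 − (-3)²) + (0·2 − (-2)²) = -4 + (-15) + (-4) = -23.
det M (expand along row 1) = (-3)·(-4) − 2·(-2) + (-3)·(-4) = 28.
Characteristic polynomial: λ³ + λ² − 23λ − 28 = 0.
Substitute λ = y + (tr M)/3 = y − 0.333333 to remove the quadratic term: y³ + p·y + q = 0 with p = s − (tr M)²/3 = -23.333333 and q = −2(tr M)³/27 + (tr M)·s/3 − det M = -20.259259.
Three real roots ⇒ use the trigonometric (Viète) form: r = 2√(−p/3) = 5.577734, φ = arccos(3q/(p·r)) = arccos(0.466993) = 1.084909 rad.
y_k = r·cos(φ/3 − 2πk/3) for k = 0, 1, 2 gives y = 5.216961, -0.899438, -4.317522.
λ_k = y_k − 0.333333 gives λ = 4.8836, -1.2328, -4.6509 (check: the sum is -1.0000 = tr M).

Hence λ_max = 4.8836 and λ_min = -4.6509.


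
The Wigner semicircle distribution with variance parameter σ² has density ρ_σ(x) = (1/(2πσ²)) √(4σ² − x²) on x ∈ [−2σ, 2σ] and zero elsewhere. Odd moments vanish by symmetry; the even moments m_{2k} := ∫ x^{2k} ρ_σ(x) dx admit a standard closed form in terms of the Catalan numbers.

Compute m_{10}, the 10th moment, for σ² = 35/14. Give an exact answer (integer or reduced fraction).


By the scaled semicircle moment identity, m_{2k} = σ^{2k} · C_k with k = 5.
C_5 = (1/(k+1)) · C(2k, k) = (1/6) · C(10, 5) = (1/6) · 252 = 42.
σ^{2k} = (σ²)^k = (35/14)^5 = 3125/32.

Therefore m_{10} = σ^{10} · C_5 = (3125/32) · 42 = 65625/16.


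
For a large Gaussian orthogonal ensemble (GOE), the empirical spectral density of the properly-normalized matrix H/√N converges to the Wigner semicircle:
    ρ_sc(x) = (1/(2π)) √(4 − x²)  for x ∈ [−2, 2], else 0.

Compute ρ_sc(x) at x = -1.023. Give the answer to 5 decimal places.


ρ_sc(x) = (1/(2π)) √(4 − x²). With x = -1.023:
  4 − x² = 4 − (-1.023)² = 4 − 1.046529 = 2.953471.
  √(4 − x²) = 1.718567.
  1/(2π) = 0.159155.
  ρ_sc(-1.023) = 0.159155 · 1.718567 = 0.273518.

Rounded to 5 decimal places: ρ_sc(-1.023) ≈ 0.27352.


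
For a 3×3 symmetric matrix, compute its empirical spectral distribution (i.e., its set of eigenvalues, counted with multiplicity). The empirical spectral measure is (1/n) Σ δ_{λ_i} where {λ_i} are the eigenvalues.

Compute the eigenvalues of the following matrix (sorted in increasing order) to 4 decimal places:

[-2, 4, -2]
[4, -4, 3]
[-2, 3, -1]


Since M is real symmetric, all three eigenvalues are real; they are the roots of det(λI − M) = λ³ − (tr M) λ² + s λ − det M, where s is the sum of the principal 2×2 minors.
tr M = -2 + (-4) + (-1) = -7.
s = ((-2)·(-4) − 4²) + ((-2)·(-1) − (-2)²) + ((-4)·(-1) − 3²) = -8 + (-2) + (-5) = -15.
det M (expand along row 1) = (-2)·(-5) − 4·2 + (-2)·4 = -6.
Characteristic polynomial: λ³ + 7λ² − 15λ + 6 = 0.
Substitute λ = y + (tr M)/3 = y − 2.333333 to remove the quadratic term: y³ + p·y + q = 0 with p = s − (tr M)²/3 = -31.333333 and q = −2(tr M)³/27 + (tr M)·s/3 − det M = 66.407407.
Three real roots ⇒ use the trigonometric (Viète) form: r = 2√(−p/3) = 6.463573, φ = arccos(3q/(p·r)) = arccos(-0.983691) = 2.960739 rad.
y_k = r·cos(φ/3 − 2πk/3) for k = 0, 1, 2 gives y = 3.563161, 2.888671, -6.451832.
λ_k = y_k − 2.333333 gives λ = 1.2298, 0.5553, -8.7852 (check: the sum is -7.0000 = tr M).

Eigenvalues sorted in increasing order: [-8.7852, 0.5553, 1.2298].


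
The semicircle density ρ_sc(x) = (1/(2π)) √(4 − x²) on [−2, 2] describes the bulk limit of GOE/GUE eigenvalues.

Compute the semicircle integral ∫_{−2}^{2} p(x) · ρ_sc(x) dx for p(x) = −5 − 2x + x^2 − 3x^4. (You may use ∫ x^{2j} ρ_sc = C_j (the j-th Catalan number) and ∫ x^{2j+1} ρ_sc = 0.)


Write p(x) = Σ a_i x^i, split into monomials and integrate each against ρ_sc separately.
Using ∫ x^{2j} ρ_sc = C_j = (1/(j+1)) C(2j, j) (Catalan numbers) and ∫ x^{2j+1} ρ_sc = 0 (odd monomials vanish by symmetry):
  i = 0 (even): a_0 · C_{0} = -5 · 1 = -5
  i = 1 (odd): ∫ x^1 ρ_sc = 0 (vanishes)
  i = 2 (even): a_2 · C_{1} = 1 · 1 = 1
  i = 4 (even): a_4 · C_{2} = -3 · 2 = -6

Summing the contributions: ∫_{−2}^{2} p(x) ρ_sc(x) dx = (-5) + 1 + (-6) = -10.


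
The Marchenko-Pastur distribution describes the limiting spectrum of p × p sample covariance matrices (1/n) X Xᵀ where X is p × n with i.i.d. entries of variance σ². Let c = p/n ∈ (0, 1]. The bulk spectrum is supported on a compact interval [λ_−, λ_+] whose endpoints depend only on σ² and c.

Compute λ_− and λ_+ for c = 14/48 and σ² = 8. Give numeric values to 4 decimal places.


c = 14/48 = 0.291667; √c = 0.540062.
λ_− = σ² (1 − √c)² = 8 · (1 − 0.540062)² = 8 · (0.459938)² = 1.692346.
λ_+ = σ² (1 + √c)² = 8 · (1 + 0.540062)² = 8 · (1.540062)² = 18.974321.

Rounded to 4 decimal places: λ_− ≈ 1.6923, λ_+ ≈ 18.9743.


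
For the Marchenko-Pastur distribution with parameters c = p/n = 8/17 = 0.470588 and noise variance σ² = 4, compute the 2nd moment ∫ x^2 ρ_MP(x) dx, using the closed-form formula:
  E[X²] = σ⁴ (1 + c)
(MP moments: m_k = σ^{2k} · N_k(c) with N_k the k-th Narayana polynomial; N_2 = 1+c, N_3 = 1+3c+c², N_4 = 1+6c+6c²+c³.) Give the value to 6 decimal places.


E[X²] = σ⁴ (1 + c) (second MP moment). With σ² = 4 (so σ⁴ = 16) and c = 8/17 = 0.470588: E[X²] = 16 · (1 + 0.470588) = 16 · 1.470588.

So E[X^2] = 23.529412.


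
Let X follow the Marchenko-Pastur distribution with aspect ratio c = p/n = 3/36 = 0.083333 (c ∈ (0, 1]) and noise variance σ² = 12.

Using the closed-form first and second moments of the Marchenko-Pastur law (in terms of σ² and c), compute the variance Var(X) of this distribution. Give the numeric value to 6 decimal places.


Recall the MP moments m_1 = E[X] = σ² and m_2 = E[X²] = σ⁴ (1 + c).
m_1 = E[X] = σ² = 12, so m_1² = 144.
m_2 = E[X²] = σ⁴ (1 + c) = 144 · (1 + 0.083333) = 144 · 1.083333 = 156.000000.
(Note m_2 − m_1² simplifies to c · σ⁴ = 0.083333 · 144.)

Var(X) = m_2 − m_1² = 156.000000 − 144 = 12.000000.


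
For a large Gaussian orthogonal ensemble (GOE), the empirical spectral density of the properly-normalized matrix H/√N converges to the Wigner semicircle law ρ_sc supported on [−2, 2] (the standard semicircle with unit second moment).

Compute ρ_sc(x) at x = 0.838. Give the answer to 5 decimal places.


ρ_sc(x) = (1/(2π)) √(4 − x²). With x = 0.838:
  4 − x² = 4 − (0.838)² = 4 − 0.702244 = 3.297756.
  √(4 − x²) = 1.815972.
  1/(2π) = 0.159155.
  ρ_sc(0.838) = 0.159155 · 1.815972 = 0.289021.

Rounded to 5 decimal places: ρ_sc(0.838) ≈ 0.28902.


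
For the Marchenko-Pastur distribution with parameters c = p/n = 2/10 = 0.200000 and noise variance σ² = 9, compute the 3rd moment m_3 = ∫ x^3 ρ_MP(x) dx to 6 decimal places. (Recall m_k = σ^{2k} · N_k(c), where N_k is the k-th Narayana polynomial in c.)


E[X³] = σ⁶ (1 + 3c + c²) (third MP moment). With σ² = 9 (so σ⁶ = 729) and c = 2/10 = 0.200000: E[X³] = 729 · (1 + 3·0.200000 + (0.200000)²) = 729 · 1.640000.

So E[X^3] = 1195.560000.


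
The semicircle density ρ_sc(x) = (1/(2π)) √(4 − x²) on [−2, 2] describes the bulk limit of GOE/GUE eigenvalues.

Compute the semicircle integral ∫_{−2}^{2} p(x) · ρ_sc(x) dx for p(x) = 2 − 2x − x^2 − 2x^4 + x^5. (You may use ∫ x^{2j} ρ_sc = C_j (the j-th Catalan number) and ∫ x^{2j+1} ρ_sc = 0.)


Write p(x) = Σ a_i x^i, split into monomials and integrate each against ρ_sc separately.
Using ∫ x^{2j} ρ_sc = C_j = (1/(j+1)) C(2j, j) (Catalan numbers) and ∫ x^{2j+1} ρ_sc = 0 (odd monomials vanish by symmetry):
  i = 0 (even): a_0 · C_{0} = 2 · 1 = 2
  i = 1 (odd): ∫ x^1 ρ_sc = 0 (vanishes)
  i = 2 (even): a_2 · C_{1} = -1 · 1 = -1
  i = 4 (even): a_4 · C_{2} = -2 · 2 = -4
  i = 5 (odd): ∫ x^5 ρ_sc = 0 (vanishes)

Summing the contributions: ∫_{−2}^{2} p(x) ρ_sc(x) dx = 2 + (-1) + (-4) = -3.


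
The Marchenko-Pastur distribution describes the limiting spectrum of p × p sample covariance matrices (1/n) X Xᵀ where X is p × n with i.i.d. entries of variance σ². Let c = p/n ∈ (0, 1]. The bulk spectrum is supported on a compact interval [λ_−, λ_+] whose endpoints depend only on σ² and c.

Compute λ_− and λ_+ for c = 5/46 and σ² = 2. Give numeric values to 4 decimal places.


c = 5/46 = 0.108696; √c = 0.329690.
λ_− = σ² (1 − √c)² = 2 · (1 − 0.329690)² = 2 · (0.670310)² = 0.898630.
λ_+ = σ² (1 + √c)² = 2 · (1 + 0.329690)² = 2 · (1.329690)² = 3.536152.

Rounded to 4 decimal places: λ_− ≈ 0.8986, λ_+ ≈ 3.5362.


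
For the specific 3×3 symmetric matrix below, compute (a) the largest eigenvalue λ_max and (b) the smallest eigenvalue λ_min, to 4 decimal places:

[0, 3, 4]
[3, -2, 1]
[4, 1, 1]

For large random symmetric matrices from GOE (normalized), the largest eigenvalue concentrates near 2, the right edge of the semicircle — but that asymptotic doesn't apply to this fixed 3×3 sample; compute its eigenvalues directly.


Since M is real symmetric, all three eigenvalues are real; they are the roots of det(λI − M) = λ³ − (tr M) λ² + s λ − det M, where s is the sum of the principal 2×2 minors.
tr M = 0 + (-2) + 1 = -1.
s = (0·(-2) − 3²) + (0·1 − 4²) + ((-2)·1 − 1²) = -9 + (-16) + (-3) = -28.
det M (expand along row 1) = 0·(-3) − 3·(-1) + 4·11 = 47.
Characteristic polynomial: λ³ + λ² − 28λ − 47 = 0.
Substitute λ = y + (tr M)/3 = y − 0.333333 to remove the quadratic term: y³ + p·y + q = 0 with p = s − (tr M)²/3 = -28.333333 and q = −2(tr M)³/27 + (tr M)·s/3 − det M = -37.592593.
Three real roots ⇒ use the trigonometric (Viète) form: r = 2√(−p/3) = 6.146363, φ = arccos(3q/(p·r)) = arccos(0.647601) = 0.866364 rad.
y_k = r·cos(φ/3 − 2πk/3) for k = 0, 1, 2 gives y = 5.891840, -1.430006, -4.461834.
λ_k = y_k − 0.333333 gives λ = 5.5585, -1.7633, -4.7952 (check: the sum is -1.0000 = tr M).

Hence λ_max = 5.5585 and λ_min = -4.7952.


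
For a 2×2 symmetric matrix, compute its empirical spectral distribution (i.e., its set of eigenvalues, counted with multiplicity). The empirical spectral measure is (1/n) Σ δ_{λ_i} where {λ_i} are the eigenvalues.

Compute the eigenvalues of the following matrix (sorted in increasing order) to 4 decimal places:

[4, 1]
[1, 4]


Since M is real symmetric, both eigenvalues are real; they are the roots of det(λI − M) = λ² − (tr M) λ + det M.
tr M = 4 + 4 = 8.
det M = 4·4 − 1² = 16 − 1 = 15.
Characteristic polynomial: λ² − 8λ + 15 = 0.
Discriminant Δ = (tr M)² − 4·det M = 64 − 60 = 4; √Δ = 2.000000.
λ = (tr M ± √Δ)/2 = (8 ± 2.000000)/2, giving (tr M − √Δ)/2 = 3.0000 and (tr M + √Δ)/2 = 5.0000.

Eigenvalues sorted in increasing order: [3.0000, 5.0000].


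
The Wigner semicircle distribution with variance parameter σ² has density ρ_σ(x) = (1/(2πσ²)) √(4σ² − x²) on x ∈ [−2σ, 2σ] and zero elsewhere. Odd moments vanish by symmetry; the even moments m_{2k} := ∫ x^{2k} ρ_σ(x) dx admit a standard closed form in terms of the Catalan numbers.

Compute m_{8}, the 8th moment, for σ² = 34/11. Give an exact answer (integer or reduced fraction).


By the scaled semicircle moment identity, m_{2k} = σ^{2k} · C_k with k = 4.
C_4 = (1/(k+1)) · C(2k, k) = (1/5) · C(8, 4) = (1/5) · 70 = 14.
σ^{2k} = (σ²)^k = (34/11)^4 = 1336336/14641.

Therefore m_{8} = σ^{8} · C_4 = (1336336/14641) · 14 = 18708704/14641.


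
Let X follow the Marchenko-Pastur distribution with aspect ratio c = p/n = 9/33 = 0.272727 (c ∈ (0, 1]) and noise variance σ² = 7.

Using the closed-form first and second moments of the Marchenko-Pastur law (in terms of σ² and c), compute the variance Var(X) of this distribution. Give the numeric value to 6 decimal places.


Recall the MP moments m_1 = E[X] = σ² and m_2 = E[X²] = σ⁴ (1 + c).
m_1 = E[X] = σ² = 7, so m_1² = 49.
m_2 = E[X²] = σ⁴ (1 + c) = 49 · (1 + 0.272727) = 49 · 1.272727 = 62.363636.
(Note m_2 − m_1² simplifies to c · σ⁴ = 0.272727 · 49.)

Var(X) = m_2 − m_1² = 62.363636 − 49 = 13.363636.


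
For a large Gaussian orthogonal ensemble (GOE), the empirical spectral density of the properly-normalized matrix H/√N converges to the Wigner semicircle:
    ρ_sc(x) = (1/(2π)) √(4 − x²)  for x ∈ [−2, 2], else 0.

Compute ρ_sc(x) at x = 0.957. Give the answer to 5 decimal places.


ρ_sc(x) = (1/(2π)) √(4 − x²). With x = 0.957:
  4 − x² = 4 − (0.957)² = 4 − 0.915849 = 3.084151.
  √(4 − x²) = 1.756175.
  1/(2π) = 0.159155.
  ρ_sc(0.957) = 0.159155 · 1.756175 = 0.279504.

Rounded to 5 decimal places: ρ_sc(0.957) ≈ 0.27950.


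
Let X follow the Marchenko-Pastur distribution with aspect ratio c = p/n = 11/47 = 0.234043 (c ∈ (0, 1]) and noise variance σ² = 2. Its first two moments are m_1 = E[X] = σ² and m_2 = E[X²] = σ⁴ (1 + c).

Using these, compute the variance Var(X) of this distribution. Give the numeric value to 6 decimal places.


m_1 = E[X] = σ² = 2, so m_1² = 4.
m_2 = E[X²] = σ⁴ (1 + c) = 4 · (1 + 0.234043) = 4 · 1.234043 = 4.936170.
(Note m_2 − m_1² simplifies to c · σ⁴ = 0.234043 · 4.)

Var(X) = m_2 − m_1² = 4.936170 − 4 = 0.936170.


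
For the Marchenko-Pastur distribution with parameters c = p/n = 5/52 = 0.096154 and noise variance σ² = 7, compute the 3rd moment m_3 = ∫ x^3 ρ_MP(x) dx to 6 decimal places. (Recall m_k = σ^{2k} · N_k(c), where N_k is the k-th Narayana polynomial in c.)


E[X³] = σ⁶ (1 + 3c + c²) (third MP moment). With σ² = 7 (so σ⁶ = 343) and c = 5/52 = 0.096154: E[X³] = 343 · (1 + 3·0.096154 + (0.096154)²) = 343 · 1.297707.

So E[X^3] = 445.113536.


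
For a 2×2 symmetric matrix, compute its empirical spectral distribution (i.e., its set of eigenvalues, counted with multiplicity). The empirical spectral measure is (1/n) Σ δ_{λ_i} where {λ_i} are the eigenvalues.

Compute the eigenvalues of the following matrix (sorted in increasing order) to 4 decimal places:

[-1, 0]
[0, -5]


Since M is real symmetric, both eigenvalues are real; they are the roots of det(λI − M) = λ² − (tr M) λ + det M.
tr M = -1 + (-5) = -6.
det M = (-1)·(-5) − 0² = 5 − 0 = 5.
Characteristic polynomial: λ² + 6λ + 5 = 0.
Discriminant Δ = (tr M)² − 4·det M = 36 − 20 = 16; √Δ = 4.000000.
λ = (tr M ± √Δ)/2 = (-6 ± 4.000000)/2, giving (tr M − √Δ)/2 = -5.0000 and (tr M + √Δ)/2 = -1.0000.

Eigenvalues sorted in increasing order: [-5.0000, -1.0000].


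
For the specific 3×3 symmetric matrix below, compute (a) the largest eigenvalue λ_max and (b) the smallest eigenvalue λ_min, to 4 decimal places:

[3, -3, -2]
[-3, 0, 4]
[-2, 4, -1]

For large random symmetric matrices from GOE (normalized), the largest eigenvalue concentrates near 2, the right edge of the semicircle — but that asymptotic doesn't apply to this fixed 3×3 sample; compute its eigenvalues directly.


Since M is real symmetric, all three eigenvalues are real; they are the roots of det(λI − M) = λ³ − (tr M) λ² + s λ − det M, where s is the sum of the principal 2×2 minors.
tr M = 3 + 0 + (-1) = 2.
s = (3·0 − (-3)²) + (3·(-1) − (-2)²) + (0·(-1) − 4²) = -9 + (-7) + (-16) = -32.
det M (expand along row 1) = 3·(-16) − (-3)·11 + (-2)·(-12) = 9.
Characteristic polynomial: λ³ − 2λ² − 32λ − 9 = 0.
Substitute λ = y + (tr M)/3 = y + 0.666667 to remove the quadratic term: y³ + p·y + q = 0 with p = s − (tr M)²/3 = -33.333333 and q = −2(tr M)³/27 + (tr M)·s/3 − det M = -30.925926.
Three real roots ⇒ use the trigonometric (Viète) form: r = 2√(−p/3) = 6.666667, φ = arccos(3q/(p·r)) = arccos(0.417500) = 1.140104 rad.
y_k = r·cos(φ/3 − 2πk/3) for k = 0, 1, 2 gives y = 6.191012, -0.953810, -5.237202.
λ_k = y_k + 0.666667 gives λ = 6.8577, -0.2871, -4.5705 (check: the sum is 2.0000 = tr M).

Hence λ_max = 6.8577 and λ_min = -4.5705.


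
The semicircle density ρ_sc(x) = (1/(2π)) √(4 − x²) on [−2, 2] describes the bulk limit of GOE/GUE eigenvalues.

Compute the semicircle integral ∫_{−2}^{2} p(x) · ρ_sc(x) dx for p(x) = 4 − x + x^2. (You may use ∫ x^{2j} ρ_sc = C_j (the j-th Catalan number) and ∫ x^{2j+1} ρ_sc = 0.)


Write p(x) = Σ a_i x^i, split into monomials and integrate each against ρ_sc separately.
Using ∫ x^{2j} ρ_sc = C_j = (1/(j+1)) C(2j, j) (Catalan numbers) and ∫ x^{2j+1} ρ_sc = 0 (odd monomials vanish by symmetry):
  i = 0 (even): a_0 · C_{0} = 4 · 1 = 4
  i = 1 (odd): ∫ x^1 ρ_sc = 0 (vanishes)
  i = 2 (even): a_2 · C_{1} = 1 · 1 = 1

Summing the contributions: ∫_{−2}^{2} p(x) ρ_sc(x) dx = 4 + 1 = 5.


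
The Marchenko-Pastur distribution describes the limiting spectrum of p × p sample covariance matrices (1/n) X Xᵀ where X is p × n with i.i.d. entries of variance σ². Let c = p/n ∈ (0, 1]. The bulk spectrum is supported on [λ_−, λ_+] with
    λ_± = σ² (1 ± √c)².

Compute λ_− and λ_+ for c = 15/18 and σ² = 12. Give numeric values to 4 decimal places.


c = 15/18 = 0.833333; √c = 0.912871.
λ_− = σ² (1 − √c)² = 12 · (1 − 0.912871)² = 12 · (0.087129)² = 0.091098.
λ_+ = σ² (1 + √c)² = 12 · (1 + 0.912871)² = 12 · (1.912871)² = 43.908902.

Rounded to 4 decimal places: λ_− ≈ 0.0911, λ_+ ≈ 43.9089.


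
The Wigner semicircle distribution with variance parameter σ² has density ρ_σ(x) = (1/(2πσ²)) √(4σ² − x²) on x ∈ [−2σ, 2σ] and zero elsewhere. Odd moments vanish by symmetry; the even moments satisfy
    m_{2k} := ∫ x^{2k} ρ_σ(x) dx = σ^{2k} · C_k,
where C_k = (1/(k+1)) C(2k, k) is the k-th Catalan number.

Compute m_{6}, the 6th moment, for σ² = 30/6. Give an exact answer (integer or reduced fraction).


By the scaled semicircle moment identity, m_{2k} = σ^{2k} · C_k with k = 3.
C_3 = (1/(k+1)) · C(2k, k) = (1/4) · C(6, 3) = (1/4) · 20 = 5.
σ^{2k} = (σ²)^k = (30/6)^3 = 125.

Therefore m_{6} = σ^{6} · C_3 = 125 · 5 = 625.


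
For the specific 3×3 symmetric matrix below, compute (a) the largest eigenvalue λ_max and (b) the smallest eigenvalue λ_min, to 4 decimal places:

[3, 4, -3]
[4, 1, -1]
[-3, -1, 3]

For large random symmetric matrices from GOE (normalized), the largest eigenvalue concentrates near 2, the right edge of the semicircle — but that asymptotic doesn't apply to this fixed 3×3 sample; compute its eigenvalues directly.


Since M is real symmetric, all three eigenvalues are real; they are the roots of det(λI − M) = λ³ − (tr M) λ² + s λ − det M, where s is the sum of the principal 2×2 minors.
tr M = 3 + 1 + 3 = 7.
s = (3·1 − 4²) + (3·3 − (-3)²) + (1·3 − (-1)²) = -13 + 0 + 2 = -11.
det M (expand along row 1) = 3·2 − 4·9 + (-3)·(-1) = -27.
Characteristic polynomial: λ³ − 7λ² − 11λ + 27 = 0.
Substitute λ = y + (tr M)/3 = y + 2.333333 to remove the quadratic term: y³ + p·y + q = 0 with p = s − (tr M)²/3 = -27.333333 and q = −2(tr M)³/27 + (tr M)·s/3 − det M = -24.074074.
Three real roots ⇒ use the trigonometric (Viète) form: r = 2√(−p/3) = 6.036923, φ = arccos(3q/(p·r)) = arccos(0.437686) = 1.117773 rad.
y_k = r·cos(φ/3 − 2πk/3) for k = 0, 1, 2 gives y = 5.622714, -0.908162, -4.714552.
λ_k = y_k + 2.333333 gives λ = 7.9560, 1.4252, -2.3812 (check: the sum is 7.0000 = tr M).

Hence λ_max = 7.9560 and λ_min = -2.3812.


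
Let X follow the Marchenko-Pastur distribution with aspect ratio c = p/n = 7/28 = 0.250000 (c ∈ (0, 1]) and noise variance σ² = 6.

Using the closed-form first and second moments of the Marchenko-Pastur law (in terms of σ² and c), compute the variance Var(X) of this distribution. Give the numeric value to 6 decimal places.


Recall the MP moments m_1 = E[X] = σ² and m_2 = E[X²] = σ⁴ (1 + c).
m_1 = E[X] = σ² = 6, so m_1² = 36.
m_2 = E[X²] = σ⁴ (1 + c) = 36 · (1 + 0.250000) = 36 · 1.250000 = 45.000000.
(Note m_2 − m_1² simplifies to c · σ⁴ = 0.250000 · 36.)

Var(X) = m_2 − m_1² = 45.000000 − 36 = 9.000000.


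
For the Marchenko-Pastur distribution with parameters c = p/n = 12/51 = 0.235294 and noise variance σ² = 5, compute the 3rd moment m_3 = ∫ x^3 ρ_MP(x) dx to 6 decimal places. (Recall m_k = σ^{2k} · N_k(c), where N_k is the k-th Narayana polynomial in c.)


E[X³] = σ⁶ (1 + 3c + c²) (third MP moment). With σ² = 5 (so σ⁶ = 125) and c = 12/51 = 0.235294: E[X³] = 125 · (1 + 3·0.235294 + (0.235294)²) = 125 · 1.761246.

So E[X^3] = 220.155709.


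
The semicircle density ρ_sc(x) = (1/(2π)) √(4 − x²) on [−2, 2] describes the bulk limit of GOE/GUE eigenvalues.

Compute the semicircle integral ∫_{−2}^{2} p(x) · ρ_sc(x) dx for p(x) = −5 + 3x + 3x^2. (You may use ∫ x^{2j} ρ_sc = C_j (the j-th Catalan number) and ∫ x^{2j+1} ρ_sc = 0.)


Write p(x) = Σ a_i x^i, split into monomials and integrate each against ρ_sc separately.
Using ∫ x^{2j} ρ_sc = C_j = (1/(j+1)) C(2j, j) (Catalan numbers) and ∫ x^{2j+1} ρ_sc = 0 (odd monomials vanish by symmetry):
  i = 0 (even): a_0 · C_{0} = -5 · 1 = -5
  i = 1 (odd): ∫ x^1 ρ_sc = 0 (vanishes)
  i = 2 (even): a_2 · C_{1} = 3 · 1 = 3

Summing the contributions: ∫_{−2}^{2} p(x) ρ_sc(x) dx = (-5) + 3 = -2.


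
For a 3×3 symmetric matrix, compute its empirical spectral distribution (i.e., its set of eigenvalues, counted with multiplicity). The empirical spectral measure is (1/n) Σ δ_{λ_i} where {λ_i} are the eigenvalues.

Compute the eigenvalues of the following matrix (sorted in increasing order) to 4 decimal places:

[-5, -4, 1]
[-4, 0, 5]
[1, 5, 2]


Since M is real symmetric, all three eigenvalues are real; they are the roots of det(λI − M) = λ³ − (tr M) λ² + s λ − det M, where s is the sum of the principal 2×2 minors.
tr M = -5 + 0 + 2 = -3.
s = ((-5)·0 − (-4)²) + ((-5)·2 − 1²) + (0·2 − 5²) = -16 + (-11) + (-25) = -52.
det M (expand along row 1) = (-5)·(-25) − (-4)·(-13) + 1·(-20) = 53.
Characteristic polynomial: λ³ + 3λ² − 52λ − 53 = 0.
Substitute λ = y + (tr M)/3 = y − 1.000000 to remove the quadratic term: y³ + p·y + q = 0 with p = s − (tr M)²/3 = -55.000000 and q = −2(tr M)³/27 + (tr M)·s/3 − det M = 1.000000.
Three real roots ⇒ use the trigonometric (Viète) form: r = 2√(−p/3) = 8.563488, φ = arccos(3q/(p·r)) = arccos(-0.006370) = 1.577166 rad.
y_k = r·cos(φ/3 − 2πk/3) for k = 0, 1, 2 gives y = 7.407091, 0.018182, -7.425273.
λ_k = y_k − 1.000000 gives λ = 6.4071, -0.9818, -8.4253 (check: the sum is -3.0000 = tr M).

Eigenvalues sorted in increasing order: [-8.4253, -0.9818, 6.4071].


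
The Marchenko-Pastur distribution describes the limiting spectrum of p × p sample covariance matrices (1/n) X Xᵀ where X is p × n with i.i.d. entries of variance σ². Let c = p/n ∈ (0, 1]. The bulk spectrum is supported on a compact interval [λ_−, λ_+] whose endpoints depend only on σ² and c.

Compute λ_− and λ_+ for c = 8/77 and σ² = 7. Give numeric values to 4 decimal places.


c = 8/77 = 0.103896; √c = 0.322329.
λ_− = σ² (1 − √c)² = 7 · (1 − 0.322329)² = 7 · (0.677671)² = 3.214664.
λ_+ = σ² (1 + √c)² = 7 · (1 + 0.322329)² = 7 · (1.322329)² = 12.239881.

Rounded to 4 decimal places: λ_− ≈ 3.2147, λ_+ ≈ 12.2399.


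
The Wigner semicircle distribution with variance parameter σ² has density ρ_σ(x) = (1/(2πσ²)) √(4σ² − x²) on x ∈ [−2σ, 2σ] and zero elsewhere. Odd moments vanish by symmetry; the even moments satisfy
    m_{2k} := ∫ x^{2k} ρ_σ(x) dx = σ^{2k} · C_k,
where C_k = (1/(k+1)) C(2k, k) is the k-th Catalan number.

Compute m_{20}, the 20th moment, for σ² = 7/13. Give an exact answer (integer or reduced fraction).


By the scaled semicircle moment identity, m_{2k} = σ^{2k} · C_k with k = 10.
C_10 = (1/(k+1)) · C(2k, k) = (1/11) · C(20, 10) = (1/11) · 184756 = 16796.
σ^{2k} = (σ²)^k = (7/13)^10 = 282475249/137858491849.

Therefore m_{20} = σ^{20} · C_10 = (282475249/137858491849) · 16796 = 364958021708/10604499373.


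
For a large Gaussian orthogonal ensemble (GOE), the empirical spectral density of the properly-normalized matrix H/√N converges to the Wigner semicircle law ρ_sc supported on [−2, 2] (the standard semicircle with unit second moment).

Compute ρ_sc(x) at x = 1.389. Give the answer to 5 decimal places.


ρ_sc(x) = (1/(2π)) √(4 − x²). With x = 1.389:
  4 − x² = 4 − (1.389)² = 4 − 1.929321 = 2.070679.
  √(4 − x²) = 1.438985.
  1/(2π) = 0.159155.
  ρ_sc(1.389) = 0.159155 · 1.438985 = 0.229022.

Rounded to 5 decimal places: ρ_sc(1.389) ≈ 0.22902.


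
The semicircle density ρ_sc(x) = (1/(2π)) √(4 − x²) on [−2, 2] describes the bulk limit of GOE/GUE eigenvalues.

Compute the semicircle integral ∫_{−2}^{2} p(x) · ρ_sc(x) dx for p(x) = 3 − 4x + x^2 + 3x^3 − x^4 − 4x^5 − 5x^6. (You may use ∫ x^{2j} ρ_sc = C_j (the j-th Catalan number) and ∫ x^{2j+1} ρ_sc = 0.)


Write p(x) = Σ a_i x^i, split into monomials and integrate each against ρ_sc separately.
Using ∫ x^{2j} ρ_sc = C_j = (1/(j+1)) C(2j, j) (Catalan numbers) and ∫ x^{2j+1} ρ_sc = 0 (odd monomials vanish by symmetry):
  i = 0 (even): a_0 · C_{0} = 3 · 1 = 3
  i = 1 (odd): ∫ x^1 ρ_sc = 0 (vanishes)
  i = 2 (even): a_2 · C_{1} = 1 · 1 = 1
  i = 3 (odd): ∫ x^3 ρ_sc = 0 (vanishes)
  i = 4 (even): a_4 · C_{2} = -1 · 2 = -2
  i = 5 (odd): ∫ x^5 ρ_sc = 0 (vanishes)
  i = 6 (even): a_6 · C_{3} = -5 · 5 = -25

Summing the contributions: ∫_{−2}^{2} p(x) ρ_sc(x) dx = 3 + 1 + (-2) + (-25) = -23.


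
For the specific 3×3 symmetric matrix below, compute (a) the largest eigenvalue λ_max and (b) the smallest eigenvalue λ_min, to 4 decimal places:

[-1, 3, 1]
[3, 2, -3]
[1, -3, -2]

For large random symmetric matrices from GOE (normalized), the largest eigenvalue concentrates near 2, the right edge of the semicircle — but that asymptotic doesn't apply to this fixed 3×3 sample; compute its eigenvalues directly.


Since M is real symmetric, all three eigenvalues are real; they are the roots of det(λI − M) = λ³ − (tr M) λ² + s λ − det M, where s is the sum of the principal 2×2 minors.
tr M = -1 + 2 + (-2) = -1.
s = ((-1)·2 − 3²) + ((-1)·(-2) − 1²) + (2·(-2) − (-3)²) = -11 + 1 + (-13) = -23.
det M (expand along row 1) = (-1)·(-13) − 3·(-3) + 1·(-11) = 11.
Characteristic polynomial: λ³ + λ² − 23λ − 11 = 0.
Substitute λ = y + (tr M)/3 = y − 0.333333 to remove the quadratic term: y³ + p·y + q = 0 with p = s − (tr M)²/3 = -23.333333 and q = −2(tr M)³/27 + (tr M)·s/3 − det M = -3.259259.
Three real roots ⇒ use the trigonometric (Viète) form: r = 2√(−p/3) = 5.577734, φ = arccos(3q/(p·r)) = arccos(0.075129) = 1.495597 rad.
y_k = r·cos(φ/3 − 2πk/3) for k = 0, 1, 2 gives y = 4.898841, -0.139800, -4.759042.
λ_k = y_k − 0.333333 gives λ = 4.5655, -0.4731, -5.0924 (check: the sum is -1.0000 = tr M).

Hence λ_max = 4.5655 and λ_min = -5.0924.


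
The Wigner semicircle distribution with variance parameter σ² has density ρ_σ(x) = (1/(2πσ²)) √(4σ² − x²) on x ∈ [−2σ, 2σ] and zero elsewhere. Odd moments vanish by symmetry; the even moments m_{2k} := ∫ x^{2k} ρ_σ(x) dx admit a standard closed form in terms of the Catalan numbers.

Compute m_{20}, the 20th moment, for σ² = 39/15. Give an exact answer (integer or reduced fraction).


By the scaled semicircle moment identity, m_{2k} = σ^{2k} · C_k with k = 10.
C_10 = (1/(k+1)) · C(2k, k) = (1/11) · C(20, 10) = (1/11) · 184756 = 16796.
σ^{2k} = (σ²)^k = (39/15)^10 = 137858491849/9765625.

Therefore m_{20} = σ^{20} · C_10 = (137858491849/9765625) · 16796 = 2315471229095804/9765625.


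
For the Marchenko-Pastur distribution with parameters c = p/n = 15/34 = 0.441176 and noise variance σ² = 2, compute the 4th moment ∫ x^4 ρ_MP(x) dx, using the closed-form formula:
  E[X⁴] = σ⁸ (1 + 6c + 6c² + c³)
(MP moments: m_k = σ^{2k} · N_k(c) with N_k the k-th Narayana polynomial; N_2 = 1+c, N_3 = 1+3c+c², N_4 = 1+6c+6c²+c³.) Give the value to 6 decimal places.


E[X⁴] = σ⁸ (1 + 6c + 6c² + c³) (fourth MP moment). With σ² = 2 (so σ⁸ = 16) and c = 15/34 = 0.441176: E[X⁴] = 16 · (1 + 6·0.441176 + 6·(0.441176)² + (0.441176)³) = 16 · 4.900748.

So E[X^4] = 78.411968.


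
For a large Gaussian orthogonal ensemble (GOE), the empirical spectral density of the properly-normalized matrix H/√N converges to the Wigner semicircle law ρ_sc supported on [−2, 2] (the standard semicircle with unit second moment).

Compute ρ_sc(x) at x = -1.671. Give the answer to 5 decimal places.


ρ_sc(x) = (1/(2π)) √(4 − x²). With x = -1.671:
  4 − x² = 4 − (-1.671)² = 4 − 2.792241 = 1.207759.
  √(4 − x²) = 1.098981.
  1/(2π) = 0.159155.
  ρ_sc(-1.671) = 0.159155 · 1.098981 = 0.174908.

Rounded to 5 decimal places: ρ_sc(-1.671) ≈ 0.17491.


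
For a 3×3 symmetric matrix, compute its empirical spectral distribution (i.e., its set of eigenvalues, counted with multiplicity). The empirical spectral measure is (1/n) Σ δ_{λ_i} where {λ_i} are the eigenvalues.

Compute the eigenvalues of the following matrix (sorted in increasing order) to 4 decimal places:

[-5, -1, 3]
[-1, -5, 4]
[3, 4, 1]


Since M is real symmetric, all three eigenvalues are real; they are the roots of det(λI − M) = λ³ − (tr M) λ² + s λ − det M, where s is the sum of the principal 2×2 minors.
tr M = -5 + (-5) + 1 = -9.
s = ((-5)·(-5) − (-1)²) + ((-5)·1 − 3²) + ((-5)·1 − 4²) = 24 + (-14) + (-21) = -11.
det M (expand along row 1) = (-5)·(-21) − (-1)·(-13) + 3·11 = 125.
Characteristic polynomial: λ³ + 9λ² − 11λ − 125 = 0.
Substitute λ = y + (tr M)/3 = y − 3.000000 to remove the quadratic term: y³ + p·y + q = 0 with p = s − (tr M)²/3 = -38.000000 and q = −2(tr M)³/27 + (tr M)·s/3 − det M = -38.000000.
Three real roots ⇒ use the trigonometric (Viète) form: r = 2√(−p/3) = 7.118052, φ = arccos(3q/(p·r)) = arccos(0.421464) = 1.135738 rad.
y_k = r·cos(φ/3 − 2πk/3) for k = 0, 1, 2 gives y = 6.614028, -1.028642, -5.585385.
λ_k = y_k − 3.000000 gives λ = 3.6140, -4.0286, -8.5854 (check: the sum is -9.0000 = tr M).

Eigenvalues sorted in increasing order: [-8.5854, -4.0286, 3.6140].


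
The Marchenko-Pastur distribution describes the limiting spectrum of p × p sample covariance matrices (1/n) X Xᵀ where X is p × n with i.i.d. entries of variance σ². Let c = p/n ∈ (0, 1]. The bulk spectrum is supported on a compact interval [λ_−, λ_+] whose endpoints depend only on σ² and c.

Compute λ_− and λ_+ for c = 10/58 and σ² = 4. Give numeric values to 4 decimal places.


c = 10/58 = 0.172414; √c = 0.415227.
λ_− = σ² (1 − √c)² = 4 · (1 − 0.415227)² = 4 · (0.584773)² = 1.367836.
λ_+ = σ² (1 + √c)² = 4 · (1 + 0.415227)² = 4 · (1.415227)² = 8.011474.

Rounded to 4 decimal places: λ_− ≈ 1.3678, λ_+ ≈ 8.0115.
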